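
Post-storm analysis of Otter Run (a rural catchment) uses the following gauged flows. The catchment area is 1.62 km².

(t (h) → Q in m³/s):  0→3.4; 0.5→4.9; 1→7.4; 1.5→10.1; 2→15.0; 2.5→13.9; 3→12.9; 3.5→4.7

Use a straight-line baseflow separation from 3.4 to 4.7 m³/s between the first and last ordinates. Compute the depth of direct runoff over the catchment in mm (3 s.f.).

Direct runoff: 0.00, 1.31, 3.63, 6.14, 10.86, 9.57, 8.39, 0.00 m³/s; ΣQ_DR = 39.90 m³/s.
V = ΣQ_DR · Δt = 39.90 × 1800 s = 71820 m³.
Over A = 1.62 km², depth = V / A = 44.3 mm.

d ≈ 44.3 mm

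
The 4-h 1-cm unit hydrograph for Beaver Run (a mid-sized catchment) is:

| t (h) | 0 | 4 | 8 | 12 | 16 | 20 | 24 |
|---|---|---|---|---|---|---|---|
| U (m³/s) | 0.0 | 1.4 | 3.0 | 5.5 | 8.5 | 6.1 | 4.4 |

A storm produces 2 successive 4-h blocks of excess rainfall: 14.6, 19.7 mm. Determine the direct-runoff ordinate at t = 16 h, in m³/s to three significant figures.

Q ≈ 23.2 m³/s

By discrete convolution, Q_j = Σ (P_i / 10 mm) · U_{j−i}.
At t = 16 h (j=4): Q = (14.6/10)·8.5 + (19.7/10)·5.5 = 23.2 m³/s.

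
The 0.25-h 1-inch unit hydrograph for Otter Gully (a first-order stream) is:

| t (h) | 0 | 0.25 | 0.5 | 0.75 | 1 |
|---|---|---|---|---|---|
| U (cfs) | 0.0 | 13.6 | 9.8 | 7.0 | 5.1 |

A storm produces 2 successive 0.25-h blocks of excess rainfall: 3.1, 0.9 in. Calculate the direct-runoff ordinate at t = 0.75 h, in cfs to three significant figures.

Q ≈ 30.5 cfs

By discrete convolution, Q_j = Σ (P_i / 1 in) · U_{j−i}.
At t = 0.75 h (j=3): Q = (3.1/1)·7.0 + (0.9/1)·9.8 = 30.5 cfs.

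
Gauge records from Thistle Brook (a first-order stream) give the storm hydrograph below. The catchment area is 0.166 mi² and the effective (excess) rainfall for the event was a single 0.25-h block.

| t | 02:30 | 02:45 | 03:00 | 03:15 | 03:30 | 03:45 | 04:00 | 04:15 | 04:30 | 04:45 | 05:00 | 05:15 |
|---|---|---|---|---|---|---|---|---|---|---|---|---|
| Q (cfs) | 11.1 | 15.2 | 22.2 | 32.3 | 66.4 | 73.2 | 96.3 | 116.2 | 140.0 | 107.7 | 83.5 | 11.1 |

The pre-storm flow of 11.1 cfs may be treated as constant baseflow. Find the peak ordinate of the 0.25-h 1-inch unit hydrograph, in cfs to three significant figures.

U_p ≈ 86.0 cfs

Direct runoff: 0.0, 4.1, 11.1, 21.2, 55.3, 62.1, 85.2, 105.1, 128.9, 96.6, 72.4, 0.0 cfs; ΣQ_DR = 642.0 cfs, peak = 128.9 cfs.
Runoff depth d = ΣQ_DR·Δt / A = 642.0 × 900 / (0.166 mi²) = 1.498 in.
The 1-inch UH is the DRH scaled by (1 in)/d, so U_p = 128.9 × 1/1.498 = 86.0 cfs.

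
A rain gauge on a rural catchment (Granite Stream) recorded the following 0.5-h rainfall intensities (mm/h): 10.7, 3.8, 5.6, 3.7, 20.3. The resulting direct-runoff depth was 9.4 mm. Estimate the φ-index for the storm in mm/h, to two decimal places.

Only the 2 blocks with intensity above φ contribute runoff: 10.7, 20.3 mm/h.
Σ(I−φ)·Δt = d  ⇒  (10.7+20.3 − 2φ)·0.5 = 9.4
φ = (31.00 − 9.4/0.5) / 2 = 6.10 mm/h.

φ ≈ 6.10 mm/h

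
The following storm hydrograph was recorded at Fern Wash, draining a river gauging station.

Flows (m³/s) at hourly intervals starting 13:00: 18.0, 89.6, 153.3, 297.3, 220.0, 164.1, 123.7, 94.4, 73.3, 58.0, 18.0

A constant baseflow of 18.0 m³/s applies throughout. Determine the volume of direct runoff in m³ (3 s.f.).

Direct-runoff ordinates (Q − Q_b): 0.0, 71.6, 135.3, 279.3, 202.0, 146.1, 105.7, 76.4, 55.3, 40.0, 0.0 m³/s.
ΣQ_DR = 1112 m³/s.
With Δt = 1 h = 3600 s, V = ΣQ_DR · Δt = 1112 × 3600 = 4.00 × 10^6 m³.

V ≈ 4.00 × 10^6 m³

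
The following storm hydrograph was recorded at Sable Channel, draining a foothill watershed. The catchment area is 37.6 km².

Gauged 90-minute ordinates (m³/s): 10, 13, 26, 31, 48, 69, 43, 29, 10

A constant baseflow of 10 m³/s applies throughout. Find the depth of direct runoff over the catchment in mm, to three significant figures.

d ≈ 27.1 mm

Direct runoff: 0.0, 3.0, 16.0, 21.0, 38.0, 59.0, 33.0, 19.0, 0.0 m³/s; ΣQ_DR = 189.0 m³/s.
V = ΣQ_DR · Δt = 189.0 × 5400 s = 1.021 × 10^6 m³.
Over A = 37.6 km², depth = V / A = 27.1 mm.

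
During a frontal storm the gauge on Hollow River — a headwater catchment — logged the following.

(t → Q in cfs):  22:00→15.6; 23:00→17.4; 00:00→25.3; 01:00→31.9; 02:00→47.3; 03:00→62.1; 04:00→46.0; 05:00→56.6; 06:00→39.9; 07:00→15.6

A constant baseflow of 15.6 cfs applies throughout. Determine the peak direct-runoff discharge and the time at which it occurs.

Subtracting baseflow gives direct-runoff ordinates: 0.0, 1.8, 9.7, 16.3, 31.7, 46.5, 30.4, 41.0, 24.3, 0.0 cfs.
The maximum is 46.5 cfs, occurring at the reading for t = 03:00.

Q_p = 46.5 cfs at t = 03:00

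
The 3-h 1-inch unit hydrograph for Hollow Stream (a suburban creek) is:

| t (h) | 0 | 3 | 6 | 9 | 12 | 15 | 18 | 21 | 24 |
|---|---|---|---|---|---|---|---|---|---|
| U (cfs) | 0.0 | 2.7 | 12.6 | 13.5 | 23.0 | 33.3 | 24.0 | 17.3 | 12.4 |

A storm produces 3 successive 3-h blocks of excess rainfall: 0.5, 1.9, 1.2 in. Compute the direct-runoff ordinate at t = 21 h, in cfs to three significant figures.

Q ≈ 94.2 cfs

By discrete convolution, Q_j = Σ (P_i / 1 in) · U_{j−i}.
At t = 21 h (j=7): Q = (0.5/1)·17.3 + (1.9/1)·24.0 + (1.2/1)·33.3 = 94.2 cfs.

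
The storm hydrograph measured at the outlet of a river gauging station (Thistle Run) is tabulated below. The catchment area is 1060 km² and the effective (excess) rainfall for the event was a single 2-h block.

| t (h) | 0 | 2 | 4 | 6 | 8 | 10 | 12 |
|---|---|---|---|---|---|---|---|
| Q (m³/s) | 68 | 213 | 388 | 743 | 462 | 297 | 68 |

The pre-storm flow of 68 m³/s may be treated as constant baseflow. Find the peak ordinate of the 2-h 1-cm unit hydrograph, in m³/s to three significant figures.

Direct runoff: 0.0, 145.0, 320.0, 675.0, 394.0, 229.0, 0.0 m³/s; ΣQ_DR = 1763 m³/s, peak = 675.0 m³/s.
Runoff depth d = ΣQ_DR·Δt / A = 1763 × 7200 / (1060 km²) = 11.98 mm.
The 1-cm UH is the DRH scaled by (10 mm)/d, so U_p = 675.0 × 10/11.98 = 564 m³/s.

U_p ≈ 564 m³/s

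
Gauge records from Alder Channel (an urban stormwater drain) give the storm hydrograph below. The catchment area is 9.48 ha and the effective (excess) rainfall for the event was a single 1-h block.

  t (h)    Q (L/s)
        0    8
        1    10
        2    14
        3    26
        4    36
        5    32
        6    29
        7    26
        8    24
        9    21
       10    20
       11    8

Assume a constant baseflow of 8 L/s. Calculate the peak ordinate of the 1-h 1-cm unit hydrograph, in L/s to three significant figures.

U_p ≈ 46.7 L/s

Direct runoff: 0.0, 2.0, 6.0, 18.0, 28.0, 24.0, 21.0, 18.0, 16.0, 13.0, 12.0, 0.0 L/s; ΣQ_DR = 158.0 L/s, peak = 28.0 L/s.
Runoff depth d = ΣQ_DR·Δt / A = 158.0 × 3600 / (9.48 ha) = 6.000 mm.
The 1-cm UH is the DRH scaled by (10 mm)/d, so U_p = 28.0 × 10/6.000 = 46.7 L/s.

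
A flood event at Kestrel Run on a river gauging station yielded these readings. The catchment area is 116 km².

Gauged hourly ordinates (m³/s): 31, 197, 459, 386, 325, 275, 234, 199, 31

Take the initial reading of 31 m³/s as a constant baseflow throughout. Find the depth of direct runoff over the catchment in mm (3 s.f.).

d ≈ 57.7 mm

Direct runoff: 0.0, 166.0, 428.0, 355.0, 294.0, 244.0, 203.0, 168.0, 0.0 m³/s; ΣQ_DR = 1858 m³/s.
V = ΣQ_DR · Δt = 1858 × 3600 s = 6.689 × 10^6 m³.
Over A = 116 km², depth = V / A = 57.7 mm.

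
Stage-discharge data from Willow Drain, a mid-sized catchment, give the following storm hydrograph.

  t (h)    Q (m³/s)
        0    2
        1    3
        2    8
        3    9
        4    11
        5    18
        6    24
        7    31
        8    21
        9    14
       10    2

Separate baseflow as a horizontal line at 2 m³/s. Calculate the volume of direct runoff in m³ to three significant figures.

V ≈ 4.36 × 10^5 m³

Direct-runoff ordinates (Q − Q_b): 0.0, 1.0, 6.0, 7.0, 9.0, 16.0, 22.0, 29.0, 19.0, 12.0, 0.0 m³/s.
ΣQ_DR = 121.0 m³/s.
With Δt = 1 h = 3600 s, V = ΣQ_DR · Δt = 121.0 × 3600 = 4.36 × 10^5 m³.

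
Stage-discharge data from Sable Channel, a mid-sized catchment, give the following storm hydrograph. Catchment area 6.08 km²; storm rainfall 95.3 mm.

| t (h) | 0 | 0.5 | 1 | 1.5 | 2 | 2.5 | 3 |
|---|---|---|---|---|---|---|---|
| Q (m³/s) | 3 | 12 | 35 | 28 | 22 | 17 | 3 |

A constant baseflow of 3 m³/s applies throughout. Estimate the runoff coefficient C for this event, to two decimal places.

ΣQ_DR = 99.00 m³/s; V = ΣQ_DR·Δt = 1.782 × 10^5 m³.
Runoff depth d = V / A = 29.31 mm.
C = d / P = 29.31 / 95.3 = 0.31.

C ≈ 0.31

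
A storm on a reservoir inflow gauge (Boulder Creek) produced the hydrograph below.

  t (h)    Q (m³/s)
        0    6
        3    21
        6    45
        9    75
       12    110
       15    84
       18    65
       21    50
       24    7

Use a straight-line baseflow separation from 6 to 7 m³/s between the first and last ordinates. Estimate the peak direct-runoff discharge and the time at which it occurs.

Q_p = 103.50 m³/s at t = 12 h

Subtracting baseflow gives direct-runoff ordinates: 0.00, 14.88, 38.75, 68.62, 103.50, 77.38, 58.25, 43.12, 0.00 m³/s.
The maximum is 103.50 m³/s, occurring at the reading for t = 12 h.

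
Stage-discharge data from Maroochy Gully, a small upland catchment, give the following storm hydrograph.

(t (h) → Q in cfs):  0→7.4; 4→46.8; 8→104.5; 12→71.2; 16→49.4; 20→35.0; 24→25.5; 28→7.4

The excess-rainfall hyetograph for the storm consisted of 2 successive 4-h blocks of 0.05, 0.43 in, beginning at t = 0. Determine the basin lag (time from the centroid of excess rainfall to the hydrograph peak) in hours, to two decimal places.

t_L ≈ 2.42 h

Centroid of excess rainfall: t_c = Σ P_i·t̄_i / ΣP_i = 5.5833 h (block centres at 2, 6 h).
Hydrograph peak occurs at t = 8 h, so basin lag t_L = 8 − 5.5833 = 2.42 h.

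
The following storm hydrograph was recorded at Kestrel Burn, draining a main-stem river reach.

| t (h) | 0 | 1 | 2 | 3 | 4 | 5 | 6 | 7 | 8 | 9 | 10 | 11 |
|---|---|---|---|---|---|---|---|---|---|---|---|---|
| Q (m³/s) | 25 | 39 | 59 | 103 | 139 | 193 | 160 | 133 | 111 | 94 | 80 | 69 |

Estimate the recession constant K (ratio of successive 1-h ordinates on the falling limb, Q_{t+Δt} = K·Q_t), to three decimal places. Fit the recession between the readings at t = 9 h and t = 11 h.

Using the recession-limb readings at t = 9 h and t = 11 h: Q falls from 94 to 69 m³/s over 2 intervals.
K = (Q₂/Q₁)^(1/2) = (69/94)^(1/2) = 0.857.

K ≈ 0.857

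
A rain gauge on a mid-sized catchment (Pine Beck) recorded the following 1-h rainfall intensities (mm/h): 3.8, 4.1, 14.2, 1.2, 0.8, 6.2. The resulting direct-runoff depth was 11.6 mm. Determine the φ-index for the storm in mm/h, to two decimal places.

Only the 2 blocks with intensity above φ contribute runoff: 14.2, 6.2 mm/h.
Σ(I−φ)·Δt = d  ⇒  (14.2+6.2 − 2φ)·1 = 11.6
φ = (20.40 − 11.6/1) / 2 = 4.40 mm/h.

φ ≈ 4.40 mm/h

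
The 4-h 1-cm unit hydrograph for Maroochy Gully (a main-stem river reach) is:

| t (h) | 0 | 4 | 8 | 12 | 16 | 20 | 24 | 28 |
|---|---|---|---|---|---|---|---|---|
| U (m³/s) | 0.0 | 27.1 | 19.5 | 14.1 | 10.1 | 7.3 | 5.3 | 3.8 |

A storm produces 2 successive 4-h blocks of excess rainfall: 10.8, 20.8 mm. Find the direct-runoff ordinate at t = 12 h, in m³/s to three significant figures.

By discrete convolution, Q_j = Σ (P_i / 10 mm) · U_{j−i}.
At t = 12 h (j=3): Q = (10.8/10)·14.1 + (20.8/10)·19.5 = 55.8 m³/s.

Q ≈ 55.8 m³/s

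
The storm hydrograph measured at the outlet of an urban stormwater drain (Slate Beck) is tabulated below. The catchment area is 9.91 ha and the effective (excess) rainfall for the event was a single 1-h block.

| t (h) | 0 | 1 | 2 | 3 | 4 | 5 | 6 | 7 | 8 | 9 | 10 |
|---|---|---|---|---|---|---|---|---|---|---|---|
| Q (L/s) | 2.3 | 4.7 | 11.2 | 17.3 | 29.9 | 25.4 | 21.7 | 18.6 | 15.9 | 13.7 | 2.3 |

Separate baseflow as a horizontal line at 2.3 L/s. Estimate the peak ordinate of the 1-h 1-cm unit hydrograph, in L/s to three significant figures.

Direct runoff: 0.0, 2.4, 8.9, 15.0, 27.6, 23.1, 19.4, 16.3, 13.6, 11.4, 0.0 L/s; ΣQ_DR = 137.7 L/s, peak = 27.6 L/s.
Runoff depth d = ΣQ_DR·Δt / A = 137.7 × 3600 / (9.91 ha) = 5.002 mm.
The 1-cm UH is the DRH scaled by (10 mm)/d, so U_p = 27.6 × 10/5.002 = 55.2 L/s.

U_p ≈ 55.2 L/s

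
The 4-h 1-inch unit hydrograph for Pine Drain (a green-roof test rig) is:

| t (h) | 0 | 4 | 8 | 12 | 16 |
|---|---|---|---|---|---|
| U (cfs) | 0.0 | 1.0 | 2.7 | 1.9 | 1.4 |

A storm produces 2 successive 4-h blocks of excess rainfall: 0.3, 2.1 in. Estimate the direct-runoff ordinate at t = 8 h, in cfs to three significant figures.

By discrete convolution, Q_j = Σ (P_i / 1 in) · U_{j−i}.
At t = 8 h (j=2): Q = (0.3/1)·2.7 + (2.1/1)·1.0 = 2.91 cfs.

Q ≈ 2.91 cfs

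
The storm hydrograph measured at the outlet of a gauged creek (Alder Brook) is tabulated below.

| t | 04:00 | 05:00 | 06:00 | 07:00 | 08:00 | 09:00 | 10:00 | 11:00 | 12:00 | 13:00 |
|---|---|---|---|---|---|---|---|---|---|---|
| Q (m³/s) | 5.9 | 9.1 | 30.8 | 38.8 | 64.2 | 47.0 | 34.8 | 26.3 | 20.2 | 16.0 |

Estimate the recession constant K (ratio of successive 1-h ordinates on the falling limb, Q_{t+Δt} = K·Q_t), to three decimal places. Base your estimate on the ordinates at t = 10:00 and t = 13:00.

K ≈ 0.772

Using the recession-limb readings at t = 10:00 and t = 13:00: Q falls from 34.8 to 16.0 m³/s over 3 intervals.
K = (Q₂/Q₁)^(1/3) = (16.0/34.8)^(1/3) = 0.772.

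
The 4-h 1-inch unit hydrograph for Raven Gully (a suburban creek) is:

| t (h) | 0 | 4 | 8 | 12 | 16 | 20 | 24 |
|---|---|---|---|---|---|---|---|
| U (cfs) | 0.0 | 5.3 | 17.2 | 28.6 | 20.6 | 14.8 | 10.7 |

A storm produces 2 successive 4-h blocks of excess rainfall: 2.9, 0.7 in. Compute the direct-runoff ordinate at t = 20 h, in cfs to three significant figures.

Q ≈ 57.3 cfs

By discrete convolution, Q_j = Σ (P_i / 1 in) · U_{j−i}.
At t = 20 h (j=5): Q = (2.9/1)·14.8 + (0.7/1)·20.6 = 57.3 cfs.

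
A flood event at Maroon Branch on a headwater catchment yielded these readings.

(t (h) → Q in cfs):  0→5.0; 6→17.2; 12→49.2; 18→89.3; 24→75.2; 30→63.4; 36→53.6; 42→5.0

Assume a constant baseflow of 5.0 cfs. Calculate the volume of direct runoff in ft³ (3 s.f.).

V ≈ 6.87 × 10^6 ft³

Direct-runoff ordinates (Q − Q_b): 0.0, 12.2, 44.2, 84.3, 70.2, 58.4, 48.6, 0.0 cfs.
ΣQ_DR = 317.9 cfs.
With Δt = 6 h = 21600 s, V = ΣQ_DR · Δt = 317.9 × 21600 = 6.87 × 10^6 ft³.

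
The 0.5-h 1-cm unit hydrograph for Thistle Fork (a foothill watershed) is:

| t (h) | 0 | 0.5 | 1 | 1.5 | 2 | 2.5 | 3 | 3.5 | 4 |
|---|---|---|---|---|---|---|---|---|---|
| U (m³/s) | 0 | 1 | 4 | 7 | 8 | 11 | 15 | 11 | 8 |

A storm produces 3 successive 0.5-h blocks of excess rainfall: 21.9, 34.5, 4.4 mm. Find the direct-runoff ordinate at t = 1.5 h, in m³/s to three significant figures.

Q ≈ 29.6 m³/s

By discrete convolution, Q_j = Σ (P_i / 10 mm) · U_{j−i}.
At t = 1.5 h (j=3): Q = (21.9/10)·7 + (34.5/10)·4 + (4.4/10)·1 = 29.6 m³/s.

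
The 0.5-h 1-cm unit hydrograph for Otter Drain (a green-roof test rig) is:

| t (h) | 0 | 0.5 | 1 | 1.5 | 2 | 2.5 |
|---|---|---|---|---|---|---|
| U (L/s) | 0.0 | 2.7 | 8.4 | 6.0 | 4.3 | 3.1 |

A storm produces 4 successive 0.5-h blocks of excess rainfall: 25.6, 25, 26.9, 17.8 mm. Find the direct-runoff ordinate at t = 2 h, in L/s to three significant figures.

By discrete convolution, Q_j = Σ (P_i / 10 mm) · U_{j−i}.
At t = 2 h (j=4): Q = (25.6/10)·4.3 + (25/10)·6.0 + (26.9/10)·8.4 + (17.8/10)·2.7 = 53.4 L/s.

Q ≈ 53.4 L/s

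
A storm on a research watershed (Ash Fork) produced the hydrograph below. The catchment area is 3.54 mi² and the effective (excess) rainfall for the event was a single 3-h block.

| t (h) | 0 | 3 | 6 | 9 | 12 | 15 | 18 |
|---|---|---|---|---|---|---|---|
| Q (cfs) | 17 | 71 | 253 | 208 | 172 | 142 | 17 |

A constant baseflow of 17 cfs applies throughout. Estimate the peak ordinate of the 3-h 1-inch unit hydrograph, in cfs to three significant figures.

Direct runoff: 0.0, 54.0, 236.0, 191.0, 155.0, 125.0, 0.0 cfs; ΣQ_DR = 761.0 cfs, peak = 236.0 cfs.
Runoff depth d = ΣQ_DR·Δt / A = 761.0 × 10800 / (3.54 mi²) = 0.9994 in.
The 1-inch UH is the DRH scaled by (1 in)/d, so U_p = 236.0 × 1/0.9994 = 236 cfs.

U_p ≈ 236 cfs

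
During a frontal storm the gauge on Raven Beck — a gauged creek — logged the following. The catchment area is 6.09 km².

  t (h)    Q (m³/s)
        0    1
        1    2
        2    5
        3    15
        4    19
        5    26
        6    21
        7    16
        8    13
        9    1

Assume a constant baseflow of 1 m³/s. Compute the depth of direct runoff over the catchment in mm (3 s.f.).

Direct runoff: 0.0, 1.0, 4.0, 14.0, 18.0, 25.0, 20.0, 15.0, 12.0, 0.0 m³/s; ΣQ_DR = 109.0 m³/s.
V = ΣQ_DR · Δt = 109.0 × 3600 s = 3.924 × 10^5 m³.
Over A = 6.09 km², depth = V / A = 64.4 mm.

d ≈ 64.4 mm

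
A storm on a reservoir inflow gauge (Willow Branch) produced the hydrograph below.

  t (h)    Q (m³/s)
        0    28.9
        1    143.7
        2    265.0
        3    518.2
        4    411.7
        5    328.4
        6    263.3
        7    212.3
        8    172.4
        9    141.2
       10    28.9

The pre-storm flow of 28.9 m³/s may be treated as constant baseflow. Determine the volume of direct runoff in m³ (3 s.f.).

V ≈ 7.91 × 10^6 m³

Direct-runoff ordinates (Q − Q_b): 0.0, 114.8, 236.1, 489.3, 382.8, 299.5, 234.4, 183.4, 143.5, 112.3, 0.0 m³/s.
ΣQ_DR = 2196 m³/s.
With Δt = 1 h = 3600 s, V = ΣQ_DR · Δt = 2196 × 3600 = 7.91 × 10^6 m³.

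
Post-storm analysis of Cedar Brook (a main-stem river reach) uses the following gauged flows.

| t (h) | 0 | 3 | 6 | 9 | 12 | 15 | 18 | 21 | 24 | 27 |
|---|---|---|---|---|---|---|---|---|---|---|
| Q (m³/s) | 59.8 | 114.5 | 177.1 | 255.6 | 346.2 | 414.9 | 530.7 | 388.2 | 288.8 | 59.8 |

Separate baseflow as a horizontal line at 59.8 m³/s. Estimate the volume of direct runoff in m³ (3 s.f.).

Direct-runoff ordinates (Q − Q_b): 0.0, 54.7, 117.3, 195.8, 286.4, 355.1, 470.9, 328.4, 229.0, 0.0 m³/s.
ΣQ_DR = 2038 m³/s.
With Δt = 3 h = 10800 s, V = ΣQ_DR · Δt = 2038 × 10800 = 2.20 × 10^7 m³.

V ≈ 2.20 × 10^7 m³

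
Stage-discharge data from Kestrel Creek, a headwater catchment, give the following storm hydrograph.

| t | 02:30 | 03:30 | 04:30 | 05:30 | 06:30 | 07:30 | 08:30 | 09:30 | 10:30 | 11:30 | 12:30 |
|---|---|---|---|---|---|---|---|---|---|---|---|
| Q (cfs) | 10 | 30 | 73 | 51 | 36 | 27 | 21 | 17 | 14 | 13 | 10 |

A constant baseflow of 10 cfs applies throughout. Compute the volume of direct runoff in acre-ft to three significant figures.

Direct-runoff ordinates (Q − Q_b): 0.0, 20.0, 63.0, 41.0, 26.0, 17.0, 11.0, 7.0, 4.0, 3.0, 0.0 cfs.
ΣQ_DR = 192.0 cfs.
With Δt = 1 h = 3600 s, V = ΣQ_DR · Δt = 192.0 × 3600 = 6.91 × 10^5 ft³ = 15.9 acre-ft.

V ≈ 15.9 acre-ft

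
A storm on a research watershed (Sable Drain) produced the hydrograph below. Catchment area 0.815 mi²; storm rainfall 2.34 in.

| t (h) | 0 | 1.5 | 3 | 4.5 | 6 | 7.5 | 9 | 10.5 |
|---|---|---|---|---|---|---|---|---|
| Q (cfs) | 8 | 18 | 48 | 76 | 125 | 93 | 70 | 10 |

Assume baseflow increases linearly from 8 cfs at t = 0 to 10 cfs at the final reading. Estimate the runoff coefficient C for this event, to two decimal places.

ΣQ_DR = 376.0 cfs; V = ΣQ_DR·Δt = 2.030 × 10^6 ft³.
Runoff depth d = V / A = 1.072 in.
C = d / P = 1.072 / 2.34 = 0.46.

C ≈ 0.46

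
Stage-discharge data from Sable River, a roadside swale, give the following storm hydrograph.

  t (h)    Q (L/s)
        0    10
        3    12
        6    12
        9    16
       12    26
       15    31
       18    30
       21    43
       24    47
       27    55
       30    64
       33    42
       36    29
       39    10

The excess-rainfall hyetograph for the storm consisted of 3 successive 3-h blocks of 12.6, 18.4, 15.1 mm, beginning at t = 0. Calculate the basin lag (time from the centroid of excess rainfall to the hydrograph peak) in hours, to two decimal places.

t_L ≈ 25.34 h

Centroid of excess rainfall: t_c = Σ P_i·t̄_i / ΣP_i = 4.6627 h (block centres at 1.5, 4.5, 7.5 h).
Hydrograph peak occurs at t = 30 h, so basin lag t_L = 30 − 4.6627 = 25.34 h.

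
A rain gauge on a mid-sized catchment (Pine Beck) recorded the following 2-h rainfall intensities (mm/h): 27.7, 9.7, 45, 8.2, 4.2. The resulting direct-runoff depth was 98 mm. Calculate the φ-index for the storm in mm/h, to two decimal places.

φ ≈ 11.85 mm/h

Only the 2 blocks with intensity above φ contribute runoff: 27.7, 45 mm/h.
Σ(I−φ)·Δt = d  ⇒  (27.7+45 − 2φ)·2 = 98
φ = (72.70 − 98/2) / 2 = 11.85 mm/h.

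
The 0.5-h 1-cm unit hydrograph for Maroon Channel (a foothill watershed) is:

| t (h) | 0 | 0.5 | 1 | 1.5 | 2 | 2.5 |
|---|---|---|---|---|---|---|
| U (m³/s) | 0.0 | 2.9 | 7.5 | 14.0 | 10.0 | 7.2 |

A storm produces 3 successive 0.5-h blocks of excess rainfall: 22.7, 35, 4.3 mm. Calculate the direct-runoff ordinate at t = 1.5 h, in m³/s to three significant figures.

Q ≈ 59.3 m³/s

By discrete convolution, Q_j = Σ (P_i / 10 mm) · U_{j−i}.
At t = 1.5 h (j=3): Q = (22.7/10)·14.0 + (35/10)·7.5 + (4.3/10)·2.9 = 59.3 m³/s.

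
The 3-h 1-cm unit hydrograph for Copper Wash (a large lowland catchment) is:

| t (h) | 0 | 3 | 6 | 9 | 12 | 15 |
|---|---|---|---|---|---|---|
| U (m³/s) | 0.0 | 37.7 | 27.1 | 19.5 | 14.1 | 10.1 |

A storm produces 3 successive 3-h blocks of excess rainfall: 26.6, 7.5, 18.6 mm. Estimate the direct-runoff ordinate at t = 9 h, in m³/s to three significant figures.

Q ≈ 142 m³/s

By discrete convolution, Q_j = Σ (P_i / 10 mm) · U_{j−i}.
At t = 9 h (j=3): Q = (26.6/10)·19.5 + (7.5/10)·27.1 + (18.6/10)·37.7 = 142 m³/s.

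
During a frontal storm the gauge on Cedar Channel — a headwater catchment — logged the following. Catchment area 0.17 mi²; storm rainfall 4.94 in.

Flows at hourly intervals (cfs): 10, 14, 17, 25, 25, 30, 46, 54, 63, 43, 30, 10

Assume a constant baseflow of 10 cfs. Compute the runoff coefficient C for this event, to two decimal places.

ΣQ_DR = 247.0 cfs; V = ΣQ_DR·Δt = 8.892 × 10^5 ft³.
Runoff depth d = V / A = 2.251 in.
C = d / P = 2.251 / 4.94 = 0.46.

C ≈ 0.46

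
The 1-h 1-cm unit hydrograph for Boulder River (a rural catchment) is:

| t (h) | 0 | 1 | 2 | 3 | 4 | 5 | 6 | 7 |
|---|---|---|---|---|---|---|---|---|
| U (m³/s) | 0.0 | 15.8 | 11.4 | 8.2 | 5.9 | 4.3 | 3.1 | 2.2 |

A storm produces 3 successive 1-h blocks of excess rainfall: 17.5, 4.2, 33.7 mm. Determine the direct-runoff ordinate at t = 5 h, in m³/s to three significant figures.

Q ≈ 37.6 m³/s

By discrete convolution, Q_j = Σ (P_i / 10 mm) · U_{j−i}.
At t = 5 h (j=5): Q = (17.5/10)·4.3 + (4.2/10)·5.9 + (33.7/10)·8.2 = 37.6 m³/s.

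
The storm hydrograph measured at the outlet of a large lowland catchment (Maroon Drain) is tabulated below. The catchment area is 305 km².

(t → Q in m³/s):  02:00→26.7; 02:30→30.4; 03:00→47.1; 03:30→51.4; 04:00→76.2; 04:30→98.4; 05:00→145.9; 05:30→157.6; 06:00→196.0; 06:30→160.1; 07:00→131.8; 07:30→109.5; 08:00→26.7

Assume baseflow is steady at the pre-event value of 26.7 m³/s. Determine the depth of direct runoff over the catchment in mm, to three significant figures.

d ≈ 5.37 mm

Direct runoff: 0.0, 3.7, 20.4, 24.7, 49.5, 71.7, 119.2, 130.9, 169.3, 133.4, 105.1, 82.8, 0.0 m³/s; ΣQ_DR = 910.7 m³/s.
V = ΣQ_DR · Δt = 910.7 × 1800 s = 1.639 × 10^6 m³.
Over A = 305 km², depth = V / A = 5.37 mm.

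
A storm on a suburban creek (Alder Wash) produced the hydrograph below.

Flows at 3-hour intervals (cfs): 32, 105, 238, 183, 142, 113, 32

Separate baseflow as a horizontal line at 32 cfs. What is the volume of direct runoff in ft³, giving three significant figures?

V ≈ 6.71 × 10^6 ft³

Direct-runoff ordinates (Q − Q_b): 0.0, 73.0, 206.0, 151.0, 110.0, 81.0, 0.0 cfs.
ΣQ_DR = 621.0 cfs.
With Δt = 3 h = 10800 s, V = ΣQ_DR · Δt = 621.0 × 10800 = 6.71 × 10^6 ft³.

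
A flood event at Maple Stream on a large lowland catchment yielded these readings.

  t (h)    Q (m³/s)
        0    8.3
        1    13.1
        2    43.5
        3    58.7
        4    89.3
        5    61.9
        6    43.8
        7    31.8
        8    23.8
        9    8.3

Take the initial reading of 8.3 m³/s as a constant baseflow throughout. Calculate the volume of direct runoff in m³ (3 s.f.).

V ≈ 1.08 × 10^6 m³

Direct-runoff ordinates (Q − Q_b): 0.0, 4.8, 35.2, 50.4, 81.0, 53.6, 35.5, 23.5, 15.5, 0.0 m³/s.
ΣQ_DR = 299.5 m³/s.
With Δt = 1 h = 3600 s, V = ΣQ_DR · Δt = 299.5 × 3600 = 1.08 × 10^6 m³.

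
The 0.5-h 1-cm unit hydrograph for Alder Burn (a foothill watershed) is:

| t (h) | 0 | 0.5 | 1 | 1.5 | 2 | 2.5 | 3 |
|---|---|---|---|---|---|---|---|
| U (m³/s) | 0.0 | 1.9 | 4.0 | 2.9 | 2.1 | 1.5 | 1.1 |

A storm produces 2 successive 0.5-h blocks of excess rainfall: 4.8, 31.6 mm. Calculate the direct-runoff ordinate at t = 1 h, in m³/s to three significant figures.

Q ≈ 7.92 m³/s

By discrete convolution, Q_j = Σ (P_i / 10 mm) · U_{j−i}.
At t = 1 h (j=2): Q = (4.8/10)·4.0 + (31.6/10)·1.9 = 7.92 m³/s.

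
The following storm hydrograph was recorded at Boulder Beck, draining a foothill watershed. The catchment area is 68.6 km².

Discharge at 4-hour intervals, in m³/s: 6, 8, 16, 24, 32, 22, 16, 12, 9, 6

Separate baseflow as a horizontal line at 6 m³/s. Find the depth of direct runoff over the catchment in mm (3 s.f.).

d ≈ 19.1 mm

Direct runoff: 0.0, 2.0, 10.0, 18.0, 26.0, 16.0, 10.0, 6.0, 3.0, 0.0 m³/s; ΣQ_DR = 91.00 m³/s.
V = ΣQ_DR · Δt = 91.00 × 14400 s = 1.310 × 10^6 m³.
Over A = 68.6 km², depth = V / A = 19.1 mm.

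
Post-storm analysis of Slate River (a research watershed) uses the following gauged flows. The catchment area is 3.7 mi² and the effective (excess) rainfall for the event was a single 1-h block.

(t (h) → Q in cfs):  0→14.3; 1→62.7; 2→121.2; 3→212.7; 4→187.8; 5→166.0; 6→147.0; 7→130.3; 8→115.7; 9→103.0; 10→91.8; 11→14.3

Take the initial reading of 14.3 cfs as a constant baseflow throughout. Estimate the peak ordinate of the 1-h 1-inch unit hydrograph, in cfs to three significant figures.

U_p ≈ 396 cfs

Direct runoff: 0.0, 48.4, 106.9, 198.4, 173.5, 151.7, 132.7, 116.0, 101.4, 88.7, 77.5, 0.0 cfs; ΣQ_DR = 1195 cfs, peak = 198.4 cfs.
Runoff depth d = ΣQ_DR·Δt / A = 1195 × 3600 / (3.7 mi²) = 0.5006 in.
The 1-inch UH is the DRH scaled by (1 in)/d, so U_p = 198.4 × 1/0.5006 = 396 cfs.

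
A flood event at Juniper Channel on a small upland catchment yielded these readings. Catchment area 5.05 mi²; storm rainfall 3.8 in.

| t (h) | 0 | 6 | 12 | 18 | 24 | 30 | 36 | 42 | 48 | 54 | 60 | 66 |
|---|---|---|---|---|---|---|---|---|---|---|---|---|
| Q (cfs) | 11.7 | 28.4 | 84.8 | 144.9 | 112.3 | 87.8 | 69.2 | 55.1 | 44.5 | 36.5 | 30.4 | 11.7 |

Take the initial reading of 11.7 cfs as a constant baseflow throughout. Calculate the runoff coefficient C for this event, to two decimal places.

C ≈ 0.28

ΣQ_DR = 576.9 cfs; V = ΣQ_DR·Δt = 1.246 × 10^7 ft³.
Runoff depth d = V / A = 1.062 in.
C = d / P = 1.062 / 3.8 = 0.28.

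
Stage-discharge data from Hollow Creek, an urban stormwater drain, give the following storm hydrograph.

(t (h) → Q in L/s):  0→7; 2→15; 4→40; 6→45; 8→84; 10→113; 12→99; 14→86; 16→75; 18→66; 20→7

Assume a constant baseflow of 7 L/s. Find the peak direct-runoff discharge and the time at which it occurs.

Subtracting baseflow gives direct-runoff ordinates: 0.0, 8.0, 33.0, 38.0, 77.0, 106.0, 92.0, 79.0, 68.0, 59.0, 0.0 L/s.
The maximum is 106.0 L/s, occurring at the reading for t = 10 h.

Q_p = 106.0 L/s at t = 10 h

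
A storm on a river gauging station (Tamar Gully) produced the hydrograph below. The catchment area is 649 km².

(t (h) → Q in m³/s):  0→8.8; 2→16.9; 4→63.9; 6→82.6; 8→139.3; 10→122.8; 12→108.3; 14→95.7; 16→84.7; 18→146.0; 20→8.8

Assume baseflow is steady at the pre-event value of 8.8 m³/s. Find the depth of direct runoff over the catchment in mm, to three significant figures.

Direct runoff: 0.0, 8.1, 55.1, 73.8, 130.5, 114.0, 99.5, 86.9, 75.9, 137.2, 0.0 m³/s; ΣQ_DR = 781.0 m³/s.
V = ΣQ_DR · Δt = 781.0 × 7200 s = 5.623 × 10^6 m³.
Over A = 649 km², depth = V / A = 8.66 mm.

d ≈ 8.66 mm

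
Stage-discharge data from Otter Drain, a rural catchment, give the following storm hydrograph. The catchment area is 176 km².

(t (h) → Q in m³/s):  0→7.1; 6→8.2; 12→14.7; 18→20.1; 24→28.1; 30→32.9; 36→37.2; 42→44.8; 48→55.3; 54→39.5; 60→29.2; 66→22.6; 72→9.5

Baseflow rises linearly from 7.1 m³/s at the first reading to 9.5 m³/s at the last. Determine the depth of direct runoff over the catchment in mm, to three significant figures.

d ≈ 29.6 mm

Direct runoff: 0.00, 0.90, 7.20, 12.40, 20.20, 24.80, 28.90, 36.30, 46.60, 30.60, 20.10, 13.30, 0.00 m³/s; ΣQ_DR = 241.3 m³/s.
V = ΣQ_DR · Δt = 241.3 × 21600 s = 5.212 × 10^6 m³.
Over A = 176 km², depth = V / A = 29.6 mm.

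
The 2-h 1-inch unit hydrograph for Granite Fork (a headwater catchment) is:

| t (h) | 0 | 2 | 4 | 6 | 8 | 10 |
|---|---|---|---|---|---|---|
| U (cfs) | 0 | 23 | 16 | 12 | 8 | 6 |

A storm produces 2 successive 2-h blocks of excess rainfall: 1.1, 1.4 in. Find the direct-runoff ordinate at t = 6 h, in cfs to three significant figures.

By discrete convolution, Q_j = Σ (P_i / 1 in) · U_{j−i}.
At t = 6 h (j=3): Q = (1.1/1)·12 + (1.4/1)·16 = 35.6 cfs.

Q ≈ 35.6 cfs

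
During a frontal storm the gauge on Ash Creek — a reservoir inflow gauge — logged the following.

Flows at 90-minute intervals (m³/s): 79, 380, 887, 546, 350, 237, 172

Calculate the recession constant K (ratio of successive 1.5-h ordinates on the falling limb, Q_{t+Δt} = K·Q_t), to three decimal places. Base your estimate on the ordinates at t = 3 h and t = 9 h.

K ≈ 0.664

Using the recession-limb readings at t = 3 h and t = 9 h: Q falls from 887 to 172 m³/s over 4 intervals.
K = (Q₂/Q₁)^(1/4) = (172/887)^(1/4) = 0.664.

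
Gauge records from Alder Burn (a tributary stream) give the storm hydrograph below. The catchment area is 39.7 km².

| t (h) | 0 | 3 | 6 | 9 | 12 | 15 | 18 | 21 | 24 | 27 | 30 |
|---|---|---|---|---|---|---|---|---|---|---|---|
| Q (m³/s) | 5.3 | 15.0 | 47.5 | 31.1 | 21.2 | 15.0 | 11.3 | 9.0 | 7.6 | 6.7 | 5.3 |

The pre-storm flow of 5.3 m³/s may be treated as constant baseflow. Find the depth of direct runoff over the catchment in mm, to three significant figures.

d ≈ 31.7 mm

Direct runoff: 0.0, 9.7, 42.2, 25.8, 15.9, 9.7, 6.0, 3.7, 2.3, 1.4, 0.0 m³/s; ΣQ_DR = 116.7 m³/s.
V = ΣQ_DR · Δt = 116.7 × 10800 s = 1.260 × 10^6 m³.
Over A = 39.7 km², depth = V / A = 31.7 mm.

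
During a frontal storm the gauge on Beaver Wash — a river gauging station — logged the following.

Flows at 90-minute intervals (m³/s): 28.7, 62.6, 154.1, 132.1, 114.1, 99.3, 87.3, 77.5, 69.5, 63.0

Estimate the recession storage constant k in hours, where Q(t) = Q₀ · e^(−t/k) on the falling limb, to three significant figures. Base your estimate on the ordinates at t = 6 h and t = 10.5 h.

On the falling limb, Q drops from 114.1 to 77.5 m³/s between t = 6 h and t = 10.5 h (Δt = 4.5 h).
k = −Δt / ln(Q₂/Q₁) = −4.5 / ln(77.5/114.1) = 11.6 h.

k ≈ 11.6 h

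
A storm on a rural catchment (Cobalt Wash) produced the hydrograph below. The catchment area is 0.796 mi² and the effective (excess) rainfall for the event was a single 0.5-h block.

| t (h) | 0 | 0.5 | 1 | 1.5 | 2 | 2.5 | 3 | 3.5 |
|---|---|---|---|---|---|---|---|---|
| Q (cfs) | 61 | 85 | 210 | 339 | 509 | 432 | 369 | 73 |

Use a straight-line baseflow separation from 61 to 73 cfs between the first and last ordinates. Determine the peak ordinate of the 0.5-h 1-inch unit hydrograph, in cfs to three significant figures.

U_p ≈ 294 cfs

Direct runoff: 0.00, 22.29, 145.57, 272.86, 441.14, 362.43, 297.71, 0.00 cfs; ΣQ_DR = 1542 cfs, peak = 441.14 cfs.
Runoff depth d = ΣQ_DR·Δt / A = 1542 × 1800 / (0.796 mi²) = 1.501 in.
The 1-inch UH is the DRH scaled by (1 in)/d, so U_p = 441.14 × 1/1.501 = 294 cfs.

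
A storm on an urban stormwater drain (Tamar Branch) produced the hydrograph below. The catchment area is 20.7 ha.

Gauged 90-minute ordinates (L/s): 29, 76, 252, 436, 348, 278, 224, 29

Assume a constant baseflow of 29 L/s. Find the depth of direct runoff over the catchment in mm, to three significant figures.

d ≈ 37.6 mm

Direct runoff: 0.0, 47.0, 223.0, 407.0, 319.0, 249.0, 195.0, 0.0 L/s; ΣQ_DR = 1440 L/s.
V = ΣQ_DR · Δt = 1440 × 5400 s = 7.776 × 10^6 L.
Over A = 20.7 ha, depth = V / A = 37.6 mm.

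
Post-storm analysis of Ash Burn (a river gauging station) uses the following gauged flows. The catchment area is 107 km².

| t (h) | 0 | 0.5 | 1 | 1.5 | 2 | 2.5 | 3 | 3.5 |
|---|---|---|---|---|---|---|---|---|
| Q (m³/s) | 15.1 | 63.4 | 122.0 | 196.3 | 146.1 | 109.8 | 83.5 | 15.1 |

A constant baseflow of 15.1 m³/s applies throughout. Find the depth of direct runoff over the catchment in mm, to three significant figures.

d ≈ 10.6 mm

Direct runoff: 0.0, 48.3, 106.9, 181.2, 131.0, 94.7, 68.4, 0.0 m³/s; ΣQ_DR = 630.5 m³/s.
V = ΣQ_DR · Δt = 630.5 × 1800 s = 1.135 × 10^6 m³.
Over A = 107 km², depth = V / A = 10.6 mm.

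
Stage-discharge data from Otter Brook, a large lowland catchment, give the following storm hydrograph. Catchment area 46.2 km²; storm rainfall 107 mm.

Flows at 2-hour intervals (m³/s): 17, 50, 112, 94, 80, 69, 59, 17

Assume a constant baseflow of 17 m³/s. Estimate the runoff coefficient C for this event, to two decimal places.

C ≈ 0.53

ΣQ_DR = 362.0 m³/s; V = ΣQ_DR·Δt = 2.606 × 10^6 m³.
Runoff depth d = V / A = 56.42 mm.
C = d / P = 56.42 / 107 = 0.53.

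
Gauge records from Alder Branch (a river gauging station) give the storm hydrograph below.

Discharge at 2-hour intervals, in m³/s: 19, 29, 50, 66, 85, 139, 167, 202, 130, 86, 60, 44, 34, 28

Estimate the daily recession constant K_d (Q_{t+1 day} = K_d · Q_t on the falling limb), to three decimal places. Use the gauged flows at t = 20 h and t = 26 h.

K_d ≈ 0.047

Between t = 20 h and t = 26 h the flow falls from 60 to 28 m³/s over 3×2 h = 6 h.
Per-interval ratio K = (28/60)^(1/3) = 0.7757; K_d = K^(24/2) = 0.047.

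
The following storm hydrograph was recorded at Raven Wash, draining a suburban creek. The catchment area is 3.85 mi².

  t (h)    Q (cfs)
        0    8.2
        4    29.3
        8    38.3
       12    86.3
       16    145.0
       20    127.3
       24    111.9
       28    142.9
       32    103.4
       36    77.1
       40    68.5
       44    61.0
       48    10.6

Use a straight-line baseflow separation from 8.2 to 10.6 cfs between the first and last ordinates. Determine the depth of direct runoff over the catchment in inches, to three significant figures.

d ≈ 1.43 in

Direct runoff: 0.00, 20.90, 29.70, 77.50, 136.00, 118.10, 102.50, 133.30, 93.60, 67.10, 58.30, 50.60, 0.00 cfs; ΣQ_DR = 887.6 cfs.
V = ΣQ_DR · Δt = 887.6 × 14400 s = 1.278 × 10^7 ft³.
Over A = 3.85 mi², depth = V / A = 1.43 in.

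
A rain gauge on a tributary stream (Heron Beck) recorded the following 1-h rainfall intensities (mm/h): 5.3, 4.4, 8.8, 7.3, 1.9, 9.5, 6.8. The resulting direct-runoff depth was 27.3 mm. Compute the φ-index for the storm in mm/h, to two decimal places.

Only the 6 blocks with intensity above φ contribute runoff: 5.3, 4.4, 8.8, 7.3, 9.5, 6.8 mm/h.
Σ(I−φ)·Δt = d  ⇒  (5.3+4.4+8.8+7.3+9.5+6.8 − 6φ)·1 = 27.3
φ = (42.10 − 27.3/1) / 6 = 2.47 mm/h.

φ ≈ 2.47 mm/h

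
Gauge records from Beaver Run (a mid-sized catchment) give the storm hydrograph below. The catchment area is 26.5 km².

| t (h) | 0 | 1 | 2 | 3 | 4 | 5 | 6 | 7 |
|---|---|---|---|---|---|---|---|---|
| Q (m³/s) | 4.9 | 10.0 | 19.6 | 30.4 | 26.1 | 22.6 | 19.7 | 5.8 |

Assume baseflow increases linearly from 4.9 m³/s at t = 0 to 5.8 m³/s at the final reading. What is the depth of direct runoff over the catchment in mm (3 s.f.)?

Direct runoff: 0.00, 4.97, 14.44, 25.11, 20.69, 17.06, 14.03, 0.00 m³/s; ΣQ_DR = 96.30 m³/s.
V = ΣQ_DR · Δt = 96.30 × 3600 s = 3.467 × 10^5 m³.
Over A = 26.5 km², depth = V / A = 13.1 mm.

d ≈ 13.1 mm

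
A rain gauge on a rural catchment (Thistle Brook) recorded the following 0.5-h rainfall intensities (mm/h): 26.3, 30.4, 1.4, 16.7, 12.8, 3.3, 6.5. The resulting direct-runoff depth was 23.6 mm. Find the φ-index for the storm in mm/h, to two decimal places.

φ ≈ 9.75 mm/h

Only the 4 blocks with intensity above φ contribute runoff: 26.3, 30.4, 16.7, 12.8 mm/h.
Σ(I−φ)·Δt = d  ⇒  (26.3+30.4+16.7+12.8 − 4φ)·0.5 = 23.6
φ = (86.20 − 23.6/0.5) / 4 = 9.75 mm/h.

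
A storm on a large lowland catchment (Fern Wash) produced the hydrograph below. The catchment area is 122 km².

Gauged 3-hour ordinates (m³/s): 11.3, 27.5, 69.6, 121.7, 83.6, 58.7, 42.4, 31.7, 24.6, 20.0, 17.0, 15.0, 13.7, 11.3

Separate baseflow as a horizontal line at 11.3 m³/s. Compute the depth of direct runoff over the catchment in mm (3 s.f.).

d ≈ 34.5 mm

Direct runoff: 0.0, 16.2, 58.3, 110.4, 72.3, 47.4, 31.1, 20.4, 13.3, 8.7, 5.7, 3.7, 2.4, 0.0 m³/s; ΣQ_DR = 389.9 m³/s.
V = ΣQ_DR · Δt = 389.9 × 10800 s = 4.211 × 10^6 m³.
Over A = 122 km², depth = V / A = 34.5 mm.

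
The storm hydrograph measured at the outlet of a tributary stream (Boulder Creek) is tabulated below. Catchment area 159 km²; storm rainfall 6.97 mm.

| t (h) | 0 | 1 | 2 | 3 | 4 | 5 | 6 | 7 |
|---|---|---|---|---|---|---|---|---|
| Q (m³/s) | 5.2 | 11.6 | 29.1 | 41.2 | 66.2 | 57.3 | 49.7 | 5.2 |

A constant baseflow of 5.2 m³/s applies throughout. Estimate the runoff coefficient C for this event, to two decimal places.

C ≈ 0.73

ΣQ_DR = 223.9 m³/s; V = ΣQ_DR·Δt = 8.060 × 10^5 m³.
Runoff depth d = V / A = 5.069 mm.
C = d / P = 5.069 / 6.97 = 0.73.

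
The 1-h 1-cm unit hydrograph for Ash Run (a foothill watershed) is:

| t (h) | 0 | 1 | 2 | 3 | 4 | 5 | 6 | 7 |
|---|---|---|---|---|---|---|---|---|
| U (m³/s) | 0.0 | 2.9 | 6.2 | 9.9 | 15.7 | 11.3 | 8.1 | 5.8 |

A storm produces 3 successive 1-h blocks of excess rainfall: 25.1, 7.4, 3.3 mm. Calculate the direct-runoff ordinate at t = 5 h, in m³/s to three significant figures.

By discrete convolution, Q_j = Σ (P_i / 10 mm) · U_{j−i}.
At t = 5 h (j=5): Q = (25.1/10)·11.3 + (7.4/10)·15.7 + (3.3/10)·9.9 = 43.2 m³/s.

Q ≈ 43.2 m³/s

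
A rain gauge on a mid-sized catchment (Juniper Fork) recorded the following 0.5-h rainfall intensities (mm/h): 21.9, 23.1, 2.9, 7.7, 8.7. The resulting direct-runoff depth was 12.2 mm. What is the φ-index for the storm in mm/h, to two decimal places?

φ ≈ 10.30 mm/h

Only the 2 blocks with intensity above φ contribute runoff: 21.9, 23.1 mm/h.
Σ(I−φ)·Δt = d  ⇒  (21.9+23.1 − 2φ)·0.5 = 12.2
φ = (45.00 − 12.2/0.5) / 2 = 10.30 mm/h.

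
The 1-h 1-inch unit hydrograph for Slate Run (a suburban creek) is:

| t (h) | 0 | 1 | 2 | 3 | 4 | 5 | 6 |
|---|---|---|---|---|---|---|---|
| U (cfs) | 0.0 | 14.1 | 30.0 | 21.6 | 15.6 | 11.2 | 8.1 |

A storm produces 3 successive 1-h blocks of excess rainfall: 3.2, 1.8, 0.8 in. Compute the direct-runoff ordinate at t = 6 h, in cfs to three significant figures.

Q ≈ 58.6 cfs

By discrete convolution, Q_j = Σ (P_i / 1 in) · U_{j−i}.
At t = 6 h (j=6): Q = (3.2/1)·8.1 + (1.8/1)·11.2 + (0.8/1)·15.6 = 58.6 cfs.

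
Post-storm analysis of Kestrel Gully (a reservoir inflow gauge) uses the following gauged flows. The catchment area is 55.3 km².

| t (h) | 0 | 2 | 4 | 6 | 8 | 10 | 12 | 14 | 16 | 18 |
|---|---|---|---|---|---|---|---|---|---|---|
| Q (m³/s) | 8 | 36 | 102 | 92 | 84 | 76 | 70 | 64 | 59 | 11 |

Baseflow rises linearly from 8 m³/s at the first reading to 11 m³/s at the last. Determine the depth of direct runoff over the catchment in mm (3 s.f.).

Direct runoff: 0.00, 27.67, 93.33, 83.00, 74.67, 66.33, 60.00, 53.67, 48.33, 0.00 m³/s; ΣQ_DR = 507.0 m³/s.
V = ΣQ_DR · Δt = 507.0 × 7200 s = 3.650 × 10^6 m³.
Over A = 55.3 km², depth = V / A = 66.0 mm.

d ≈ 66.0 mm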